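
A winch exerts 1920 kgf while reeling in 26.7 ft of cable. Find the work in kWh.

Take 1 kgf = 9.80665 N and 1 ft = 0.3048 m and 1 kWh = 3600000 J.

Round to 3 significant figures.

0.0426 kWh

1920 kgf × 9.80665 → 18828.8 N
26.7 ft × 0.3048 → 8.13816 m
W = F × d = 18828.8 N × 8.13816 m = 153232 J
153232 J ÷ (3600000 J/kWh) = 0.0425644 kWh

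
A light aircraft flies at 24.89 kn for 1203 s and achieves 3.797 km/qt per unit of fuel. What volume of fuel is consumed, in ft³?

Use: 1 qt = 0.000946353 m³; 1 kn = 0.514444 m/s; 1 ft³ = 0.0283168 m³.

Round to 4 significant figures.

24.89 kn → 12.8045 m/s
d = v × t = 12.8045 × 1203 = 15403.8 m
3.797 km/qt → 4.01224×10⁶ m/m³
V = d / (distance per unit fuel) = 15403.8 / 4.01224×10⁶ = 0.0038392 m³
In ft³: 0.0038392 / 0.0283168 = 0.13558 ft³

0.1356 ft³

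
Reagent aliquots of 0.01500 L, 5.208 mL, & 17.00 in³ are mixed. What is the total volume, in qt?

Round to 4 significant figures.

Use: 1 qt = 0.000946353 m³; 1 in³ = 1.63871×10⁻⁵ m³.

0.3157 qt

0.01500 L × 0.001 → 1.5×10⁻⁵ m³
5.208 mL × 10⁻⁶ → 5.208×10⁻⁶ m³
17.00 in³ × 1.63871×10⁻⁵ → 2.78581×10⁻⁴ m³
Combined: 1.5×10⁻⁵ + 5.208×10⁻⁶ + 2.78581×10⁻⁴ = 2.98789×10⁻⁴ m³
In qt: 2.98789×10⁻⁴ / 0.000946353 = 0.315727 qt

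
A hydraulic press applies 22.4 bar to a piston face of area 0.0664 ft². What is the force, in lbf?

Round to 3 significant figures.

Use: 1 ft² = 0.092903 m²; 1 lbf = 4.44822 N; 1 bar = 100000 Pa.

22.4 bar × 100000 → 2.24×10⁶ Pa
0.0664 ft² × 0.092903 → 0.00616876 m²
F = P × A = 2.24×10⁶ Pa × 0.00616876 m² = 13818 N
13818 N ÷ (4.44822 N/lbf) = 3106.41 lbf

3110 lbf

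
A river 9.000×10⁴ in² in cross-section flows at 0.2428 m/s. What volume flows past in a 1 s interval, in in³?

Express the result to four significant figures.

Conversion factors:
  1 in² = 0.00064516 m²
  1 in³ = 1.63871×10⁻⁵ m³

8.603×10⁵ in³

9.000×10⁴ in² × 0.00064516 → 58.0644 m²
V = v × A × t = 0.2428 m/s × 58.0644 m² × 1 s = 14.098 m³
14.098 m³ ÷ (1.63871×10⁻⁵ m³/in³) = 860311 in³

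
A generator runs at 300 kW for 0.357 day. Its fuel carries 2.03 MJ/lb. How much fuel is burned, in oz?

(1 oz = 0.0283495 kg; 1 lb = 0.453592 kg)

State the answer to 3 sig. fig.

300 kW → 300000 W
0.357 day → 30844.8 s
E = P × t = 300000 × 30844.8 = 9.25344×10⁹ J
2.03 MJ/lb → 4.47539×10⁶ J/kg
m = E / e_s = 9.25344×10⁹ / 4.47539×10⁶ = 2067.63 kg
In oz: 2067.63 / 0.0283495 = 72933.6 oz

7.29×10⁴ oz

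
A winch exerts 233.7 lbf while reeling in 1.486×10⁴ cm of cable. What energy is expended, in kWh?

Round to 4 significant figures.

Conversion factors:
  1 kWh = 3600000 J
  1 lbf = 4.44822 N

0.04291 kWh

233.7 lbf × 4.44822 = 1039.55 N
1.486×10⁴ cm × 0.01 = 148.6 m
W = F × d = 1039.55 N × 148.6 m = 154477 J
154477 J ÷ (3600000 J/kWh) = 0.0429103 kWh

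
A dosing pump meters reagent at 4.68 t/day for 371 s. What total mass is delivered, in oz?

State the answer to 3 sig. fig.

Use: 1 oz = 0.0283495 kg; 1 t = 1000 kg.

709 oz

4.68 t/day → 0.0541667 kg/s
m = ṁ × t = 0.0541667 × 371 = 20.0958 kg
In oz: 20.0958 / 0.0283495 = 708.859 oz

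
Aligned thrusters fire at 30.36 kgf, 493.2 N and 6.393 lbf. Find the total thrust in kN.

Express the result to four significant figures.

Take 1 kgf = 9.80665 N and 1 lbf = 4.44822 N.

0.8194 kN

30.36 kgf × 9.80665 = 297.73 N
493.2 N (already N)
6.393 lbf × 4.44822 = 28.4375 N
Combined: 297.73 + 493.2 + 28.4375 = 819.368 N
In kN: 819.368 / 1000 = 0.819368 kN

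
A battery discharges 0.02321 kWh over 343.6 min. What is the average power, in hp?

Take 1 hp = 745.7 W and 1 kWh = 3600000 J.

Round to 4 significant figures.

0.02321 kWh × 3600000 → 83556 J
343.6 min × 60 → 20616 s
P = E / t = 83556 J / 20616 s = 4.05297 W
4.05297 W ÷ (745.7 W/hp) = 0.00543512 hp

0.005435 hp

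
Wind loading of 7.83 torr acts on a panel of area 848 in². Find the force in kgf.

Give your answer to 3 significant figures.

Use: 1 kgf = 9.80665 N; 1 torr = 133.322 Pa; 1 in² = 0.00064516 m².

7.83 torr × 133.322 = 1043.91 Pa
848 in² × 0.00064516 = 0.547096 m²
F = P × A = 1043.91 Pa × 0.547096 m² = 571.119 N
571.119 N ÷ (9.80665 N/kgf) = 58.2379 kgf

58.2 kgf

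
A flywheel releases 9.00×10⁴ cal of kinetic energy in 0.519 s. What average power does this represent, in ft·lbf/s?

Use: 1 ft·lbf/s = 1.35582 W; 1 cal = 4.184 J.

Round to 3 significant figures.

9.00×10⁴ cal × 4.184 → 376560 J
P = E / t = 376560 J / 0.519 s = 725549 W
725549 W ÷ (1.35582 W/ft·lbf/s) = 535137 ft·lbf/s

5.35×10⁵ ft·lbf/s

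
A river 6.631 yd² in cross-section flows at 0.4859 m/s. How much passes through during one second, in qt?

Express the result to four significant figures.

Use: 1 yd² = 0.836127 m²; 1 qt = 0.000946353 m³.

6.631 yd² × 0.836127 → 5.54436 m²
V = v × A × t = 0.4859 m/s × 5.54436 m² × 1 s = 2.694 m³
2.694 m³ ÷ (0.000946353 m³/qt) = 2846.72 qt

2847 qt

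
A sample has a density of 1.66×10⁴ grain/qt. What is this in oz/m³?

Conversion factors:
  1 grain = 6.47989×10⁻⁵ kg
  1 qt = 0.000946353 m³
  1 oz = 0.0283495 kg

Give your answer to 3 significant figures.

1.66×10⁴ grain/qt × 6.47989×10⁻⁵ kg/grain ÷ 0.000946353 m³/qt = 1136.64 kg/m³
1136.64 kg/m³ ÷ 0.0283495 kg/oz = 40093.8 oz/m³

4.01×10⁴ oz/m³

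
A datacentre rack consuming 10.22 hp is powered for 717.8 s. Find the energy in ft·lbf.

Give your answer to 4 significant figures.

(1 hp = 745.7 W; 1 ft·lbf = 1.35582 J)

4.035×10⁶ ft·lbf

10.22 hp × 745.7 → 7621.05 W
E = P × t = 7621.05 W × 717.8 s = 5.47039×10⁶ J
5.47039×10⁶ J ÷ (1.35582 J/ft·lbf) = 4.03475×10⁶ ft·lbf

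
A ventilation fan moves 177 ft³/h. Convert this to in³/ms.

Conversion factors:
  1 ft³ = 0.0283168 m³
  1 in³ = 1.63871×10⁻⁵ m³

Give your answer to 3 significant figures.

0.0850 in³/ms

177 ft³/h × 0.0283168 m³/ft³ ÷ 3600 s/h = 0.00139224 m³/s
0.00139224 m³/s ÷ 1.63871×10⁻⁵ m³/in³ × 0.001 s/ms = 0.0849595 in³/ms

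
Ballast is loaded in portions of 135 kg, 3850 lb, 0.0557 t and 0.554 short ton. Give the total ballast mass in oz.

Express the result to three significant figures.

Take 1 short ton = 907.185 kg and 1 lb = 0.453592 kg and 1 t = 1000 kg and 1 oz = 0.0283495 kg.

8.61×10⁴ oz

135 kg (already kg)
3850 lb × 0.453592 → 1746.33 kg
0.0557 t × 1000 → 55.7 kg
0.554 short ton × 907.185 → 502.58 kg
Combined: 135 + 1746.33 + 55.7 + 502.58 = 2439.61 kg
In oz: 2439.61 / 0.0283495 = 86054.8 oz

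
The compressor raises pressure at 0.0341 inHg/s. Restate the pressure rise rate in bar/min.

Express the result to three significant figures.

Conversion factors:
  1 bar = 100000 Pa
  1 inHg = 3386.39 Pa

0.0341 inHg/s × 3386.39 Pa/inHg = 115.476 Pa/s
115.476 Pa/s ÷ 100000 Pa/bar × 60 s/min = 0.0692856 bar/min

0.0693 bar/min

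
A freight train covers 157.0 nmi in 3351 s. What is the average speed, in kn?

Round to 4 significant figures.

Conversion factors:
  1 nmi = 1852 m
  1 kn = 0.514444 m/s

168.7 kn

157.0 nmi × 1852 → 290764 m
v = d / t = 290764 m / 3351 s = 86.7693 m/s
86.7693 m/s ÷ (0.514444 m/s/kn) = 168.666 kn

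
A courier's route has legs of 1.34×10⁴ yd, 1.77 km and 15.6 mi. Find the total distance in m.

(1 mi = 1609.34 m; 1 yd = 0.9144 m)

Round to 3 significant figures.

1.34×10⁴ yd × 0.9144 = 12253 m
1.77 km × 1000 = 1770 m
15.6 mi × 1609.34 = 25105.7 m
Total: 12253 + 1770 + 25105.7 = 39128.7 m

3.91×10⁴ m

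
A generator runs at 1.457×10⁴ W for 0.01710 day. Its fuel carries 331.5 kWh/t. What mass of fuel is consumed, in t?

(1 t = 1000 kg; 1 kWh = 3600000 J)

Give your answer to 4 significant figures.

0.01804 t

0.01710 day → 1477.44 s
E = P × t = 14570 × 1477.44 = 2.15263×10⁷ J
331.5 kWh/t → 1.1934×10⁶ J/kg
m = E / e_s = 2.15263×10⁷ / 1.1934×10⁶ = 18.0378 kg
In t: 18.0378 / 1000 = 0.0180378 t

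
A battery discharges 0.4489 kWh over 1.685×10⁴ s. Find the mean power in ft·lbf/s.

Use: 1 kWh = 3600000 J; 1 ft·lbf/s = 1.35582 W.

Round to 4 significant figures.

70.74 ft·lbf/s

0.4489 kWh × 3600000 → 1.61604×10⁶ J
P = E / t = 1.61604×10⁶ J / 16850 s = 95.9074 W
95.9074 W ÷ (1.35582 W/ft·lbf/s) = 70.7376 ft·lbf/s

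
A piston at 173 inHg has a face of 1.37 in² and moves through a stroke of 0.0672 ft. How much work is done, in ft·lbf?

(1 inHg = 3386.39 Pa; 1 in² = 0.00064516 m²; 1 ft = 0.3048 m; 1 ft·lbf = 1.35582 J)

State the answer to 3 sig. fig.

173 inHg → 585845 Pa
1.37 in² → 8.83869×10⁻⁴ m²
F = P × A = 585845 × 8.83869×10⁻⁴ = 517.81 N
0.0672 ft → 0.0204826 m
W = F × d = 517.81 × 0.0204826 = 10.6061 J
In ft·lbf: 10.6061 / 1.35582 = 7.82265 ft·lbf

7.82 ft·lbf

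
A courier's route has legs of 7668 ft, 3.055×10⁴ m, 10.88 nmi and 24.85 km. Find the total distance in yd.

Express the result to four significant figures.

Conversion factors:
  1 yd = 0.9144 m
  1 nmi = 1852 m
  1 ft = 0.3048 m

8.518×10⁴ yd

7668 ft × 0.3048 = 2337.21 m
3.055×10⁴ m (already m)
10.88 nmi × 1852 = 20149.8 m
24.85 km × 1000 = 24850 m
Total: 2337.21 + 30550 + 20149.8 + 24850 = 77887 m
In yd: 77887 / 0.9144 = 85178.3 yd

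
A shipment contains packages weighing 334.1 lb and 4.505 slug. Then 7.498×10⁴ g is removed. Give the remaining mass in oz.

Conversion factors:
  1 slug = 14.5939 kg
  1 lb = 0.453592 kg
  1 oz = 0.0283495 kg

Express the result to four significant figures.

334.1 lb × 0.453592 = 151.545 kg
4.505 slug × 14.5939 = 65.7455 kg
7.498×10⁴ g × 0.001 = 74.98 kg
Result: 151.545 + 65.7455 − 74.98 = 142.31 kg
In oz: 142.31 / 0.0283495 = 5019.84 oz

5020 oz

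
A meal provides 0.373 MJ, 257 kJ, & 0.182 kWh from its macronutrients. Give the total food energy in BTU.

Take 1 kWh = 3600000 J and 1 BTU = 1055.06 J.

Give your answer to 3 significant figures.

0.373 MJ × 1000000 = 373000 J
257 kJ × 1000 = 257000 J
0.182 kWh × 3600000 = 655200 J
Sum: 373000 + 257000 + 655200 = 1.2852×10⁶ J
In BTU: 1.2852×10⁶ / 1055.06 = 1218.13 BTU

1220 BTU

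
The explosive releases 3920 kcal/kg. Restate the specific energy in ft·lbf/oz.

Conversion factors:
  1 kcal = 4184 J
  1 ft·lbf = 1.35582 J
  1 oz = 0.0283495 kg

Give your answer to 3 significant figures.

3920 kcal/kg × 4184 J/kcal = 1.64013×10⁷ J/kg
1.64013×10⁷ J/kg ÷ 1.35582 J/ft·lbf × 0.0283495 kg/oz = 342943 ft·lbf/oz

3.43×10⁵ ft·lbf/oz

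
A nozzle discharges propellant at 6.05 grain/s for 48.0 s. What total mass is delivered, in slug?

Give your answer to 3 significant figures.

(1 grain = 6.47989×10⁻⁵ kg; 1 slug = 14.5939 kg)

6.05 grain/s → 3.92033×10⁻⁴ kg/s
m = ṁ × t = 3.92033×10⁻⁴ × 48 = 0.0188176 kg
In slug: 0.0188176 / 14.5939 = 0.00128942 slug

0.00129 slug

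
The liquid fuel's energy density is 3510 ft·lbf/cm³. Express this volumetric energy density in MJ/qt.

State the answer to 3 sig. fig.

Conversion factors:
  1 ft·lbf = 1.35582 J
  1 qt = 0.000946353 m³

3510 ft·lbf/cm³ × 1.35582 J/ft·lbf ÷ 10⁻⁶ m³/cm³ = 4.75893×10⁹ J/m³
4.75893×10⁹ J/m³ ÷ 1000000 J/MJ × 0.000946353 m³/qt = 4.50363 MJ/qt

4.50 MJ/qt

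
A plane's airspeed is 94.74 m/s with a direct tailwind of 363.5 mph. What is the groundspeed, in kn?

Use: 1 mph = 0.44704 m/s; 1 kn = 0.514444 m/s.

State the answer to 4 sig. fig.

500.0 kn

94.74 m/s (already m/s)
363.5 mph × 0.44704 = 162.499 m/s
Combined: 94.74 + 162.499 = 257.239 m/s
In kn: 257.239 / 0.514444 = 500.033 kn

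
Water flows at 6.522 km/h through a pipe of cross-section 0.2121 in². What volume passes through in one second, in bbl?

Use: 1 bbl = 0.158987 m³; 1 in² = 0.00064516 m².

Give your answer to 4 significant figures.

6.522 km/h × (1/3.6) → 1.81167 m/s
0.2121 in² × 0.00064516 → 1.36838×10⁻⁴ m²
V = v × A × t = 1.81167 m/s × 1.36838×10⁻⁴ m² × 1 s = 2.47905×10⁻⁴ m³
2.47905×10⁻⁴ m³ ÷ (0.158987 m³/bbl) = 0.00155928 bbl

0.001559 bbl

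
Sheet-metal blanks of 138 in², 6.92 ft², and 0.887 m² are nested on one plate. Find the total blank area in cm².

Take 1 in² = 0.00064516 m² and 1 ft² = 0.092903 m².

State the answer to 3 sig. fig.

1.62×10⁴ cm²

138 in² × 0.00064516 = 0.0890321 m²
6.92 ft² × 0.092903 = 0.642889 m²
0.887 m² (already m²)
Combined: 0.0890321 + 0.642889 + 0.887 = 1.61892 m²
In cm²: 1.61892 / 0.0001 = 16189.2 cm²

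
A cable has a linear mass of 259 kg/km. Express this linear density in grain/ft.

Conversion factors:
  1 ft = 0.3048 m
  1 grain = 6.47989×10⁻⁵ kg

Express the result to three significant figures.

259 kg/km ÷ 1000 m/km = 0.259 kg/m
0.259 kg/m ÷ 6.47989×10⁻⁵ kg/grain × 0.3048 m/ft = 1218.28 grain/ft

1220 grain/ft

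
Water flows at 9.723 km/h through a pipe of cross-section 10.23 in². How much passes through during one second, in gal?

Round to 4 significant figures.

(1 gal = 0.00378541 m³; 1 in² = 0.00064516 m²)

9.723 km/h × (1/3.6) → 2.70083 m/s
10.23 in² × 0.00064516 → 0.00659999 m²
V = v × A × t = 2.70083 m/s × 0.00659999 m² × 1 s = 0.0178255 m³
0.0178255 m³ ÷ (0.00378541 m³/gal) = 4.709 gal

4.709 gal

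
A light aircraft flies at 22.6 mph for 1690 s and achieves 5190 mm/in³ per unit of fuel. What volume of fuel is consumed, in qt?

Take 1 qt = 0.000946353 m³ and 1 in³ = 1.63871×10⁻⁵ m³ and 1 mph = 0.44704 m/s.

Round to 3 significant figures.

57.0 qt

22.6 mph → 10.1031 m/s
d = v × t = 10.1031 × 1690 = 17074.2 m
5190 mm/in³ → 316713 m/m³
V = d / (distance per unit fuel) = 17074.2 / 316713 = 0.0539106 m³
In qt: 0.0539106 / 0.000946353 = 56.9667 qt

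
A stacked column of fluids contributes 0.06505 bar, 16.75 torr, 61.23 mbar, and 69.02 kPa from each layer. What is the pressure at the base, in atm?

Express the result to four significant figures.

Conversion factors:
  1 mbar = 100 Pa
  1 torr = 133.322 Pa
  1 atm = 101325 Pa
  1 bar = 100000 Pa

0.8278 atm

0.06505 bar × 100000 = 6505 Pa
16.75 torr × 133.322 = 2233.14 Pa
61.23 mbar × 100 = 6123 Pa
69.02 kPa × 1000 = 69020 Pa
Total: 6505 + 2233.14 + 6123 + 69020 = 83881.1 Pa
In atm: 83881.1 / 101325 = 0.827842 atm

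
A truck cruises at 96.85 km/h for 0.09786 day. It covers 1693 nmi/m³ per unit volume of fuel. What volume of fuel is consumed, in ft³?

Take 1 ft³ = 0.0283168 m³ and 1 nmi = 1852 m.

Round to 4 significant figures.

96.85 km/h → 26.9028 m/s
0.09786 day → 8455.1 s
d = v × t = 26.9028 × 8455.1 = 227466 m
1693 nmi/m³ → 3.13544×10⁶ m/m³
V = d / (distance per unit fuel) = 227466 / 3.13544×10⁶ = 0.0725468 m³
In ft³: 0.0725468 / 0.0283168 = 2.56197 ft³

2.562 ft³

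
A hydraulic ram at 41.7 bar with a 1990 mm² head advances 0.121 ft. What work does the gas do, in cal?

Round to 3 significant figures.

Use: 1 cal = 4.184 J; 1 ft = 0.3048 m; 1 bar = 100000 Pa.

41.7 bar → 4.17×10⁶ Pa
1990 mm² → 0.00199 m²
F = P × A = 4.17×10⁶ × 0.00199 = 8298.3 N
0.121 ft → 0.0368808 m
W = F × d = 8298.3 × 0.0368808 = 306.048 J
In cal: 306.048 / 4.184 = 73.1472 cal

73.1 cal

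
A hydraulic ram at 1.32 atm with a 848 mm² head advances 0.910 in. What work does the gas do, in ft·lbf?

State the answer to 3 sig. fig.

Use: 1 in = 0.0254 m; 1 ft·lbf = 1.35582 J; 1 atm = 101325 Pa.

1.93 ft·lbf

1.32 atm → 133749 Pa
848 mm² → 8.48×10⁻⁴ m²
F = P × A = 133749 × 8.48×10⁻⁴ = 113.419 N
0.910 in → 0.023114 m
W = F × d = 113.419 × 0.023114 = 2.62157 J
In ft·lbf: 2.62157 / 1.35582 = 1.93357 ft·lbf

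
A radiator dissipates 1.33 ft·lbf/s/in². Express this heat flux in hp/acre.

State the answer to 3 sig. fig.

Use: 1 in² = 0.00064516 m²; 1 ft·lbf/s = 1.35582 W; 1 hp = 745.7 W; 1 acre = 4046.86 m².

1.33 ft·lbf/s/in² × 1.35582 W/ft·lbf/s ÷ 0.00064516 m²/in² = 2795.03 W/m²
2795.03 W/m² ÷ 745.7 W/hp × 4046.86 m²/acre = 15168.4 hp/acre

1.52×10⁴ hp/acre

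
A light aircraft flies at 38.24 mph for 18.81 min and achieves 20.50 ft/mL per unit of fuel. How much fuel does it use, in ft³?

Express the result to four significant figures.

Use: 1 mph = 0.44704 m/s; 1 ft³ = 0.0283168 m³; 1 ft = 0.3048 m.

38.24 mph → 17.0948 m/s
18.81 min → 1128.6 s
d = v × t = 17.0948 × 1128.6 = 19293.2 m
20.50 ft/mL → 6.2484×10⁶ m/m³
V = d / (distance per unit fuel) = 19293.2 / 6.2484×10⁶ = 0.0030877 m³
In ft³: 0.0030877 / 0.0283168 = 0.109041 ft³

0.1090 ft³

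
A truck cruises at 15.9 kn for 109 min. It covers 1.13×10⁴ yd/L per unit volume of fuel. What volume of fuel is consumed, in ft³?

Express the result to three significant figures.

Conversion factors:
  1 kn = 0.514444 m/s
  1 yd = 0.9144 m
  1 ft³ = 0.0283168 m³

15.9 kn → 8.17966 m/s
109 min → 6540 s
d = v × t = 8.17966 × 6540 = 53495 m
1.13×10⁴ yd/L → 1.03327×10⁷ m/m³
V = d / (distance per unit fuel) = 53495 / 1.03327×10⁷ = 0.00517725 m³
In ft³: 0.00517725 / 0.0283168 = 0.182833 ft³

0.183 ft³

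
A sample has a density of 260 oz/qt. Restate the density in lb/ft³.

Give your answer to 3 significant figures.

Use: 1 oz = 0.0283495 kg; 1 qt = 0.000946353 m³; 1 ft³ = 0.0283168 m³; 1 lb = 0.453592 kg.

260 oz/qt × 0.0283495 kg/oz ÷ 0.000946353 m³/qt = 7788.71 kg/m³
7788.71 kg/m³ ÷ 0.453592 kg/lb × 0.0283168 m³/ft³ = 486.233 lb/ft³

486 lb/ft³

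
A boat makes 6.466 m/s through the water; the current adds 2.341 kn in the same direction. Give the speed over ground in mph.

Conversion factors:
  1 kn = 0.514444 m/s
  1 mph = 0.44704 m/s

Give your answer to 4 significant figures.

6.466 m/s (already m/s)
2.341 kn × 0.514444 = 1.20431 m/s
Total: 6.466 + 1.20431 = 7.67031 m/s
In mph: 7.67031 / 0.44704 = 17.158 mph

17.16 mph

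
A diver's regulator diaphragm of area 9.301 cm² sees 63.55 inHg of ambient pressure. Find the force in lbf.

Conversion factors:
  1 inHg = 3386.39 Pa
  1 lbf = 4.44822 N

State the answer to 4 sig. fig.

63.55 inHg × 3386.39 = 215205 Pa
9.301 cm² × 0.0001 = 9.301×10⁻⁴ m²
F = P × A = 215205 Pa × 9.301×10⁻⁴ m² = 200.162 N
200.162 N ÷ (4.44822 N/lbf) = 44.9982 lbf

45.00 lbf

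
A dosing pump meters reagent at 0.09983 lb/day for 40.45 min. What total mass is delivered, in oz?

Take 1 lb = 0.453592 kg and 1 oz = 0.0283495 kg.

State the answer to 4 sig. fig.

0.09983 lb/day → 5.24098×10⁻⁷ kg/s
40.45 min → 2427 s
m = ṁ × t = 5.24098×10⁻⁷ × 2427 = 0.00127199 kg
In oz: 0.00127199 / 0.0283495 = 0.0448682 oz

0.04487 oz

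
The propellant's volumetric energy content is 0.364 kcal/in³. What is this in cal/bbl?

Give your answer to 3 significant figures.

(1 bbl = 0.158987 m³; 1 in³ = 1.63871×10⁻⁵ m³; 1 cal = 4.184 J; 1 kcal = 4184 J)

0.364 kcal/in³ × 4184 J/kcal ÷ 1.63871×10⁻⁵ m³/in³ = 9.29375×10⁷ J/m³
9.29375×10⁷ J/m³ ÷ 4.184 J/cal × 0.158987 m³/bbl = 3.53151×10⁶ cal/bbl

3.53×10⁶ cal/bbl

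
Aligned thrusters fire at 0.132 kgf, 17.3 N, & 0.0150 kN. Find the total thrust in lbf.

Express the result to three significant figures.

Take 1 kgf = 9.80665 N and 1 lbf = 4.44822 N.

7.55 lbf

0.132 kgf × 9.80665 = 1.29448 N
17.3 N (already N)
0.0150 kN × 1000 = 15 N
Combined: 1.29448 + 17.3 + 15 = 33.5945 N
In lbf: 33.5945 / 4.44822 = 7.55235 lbf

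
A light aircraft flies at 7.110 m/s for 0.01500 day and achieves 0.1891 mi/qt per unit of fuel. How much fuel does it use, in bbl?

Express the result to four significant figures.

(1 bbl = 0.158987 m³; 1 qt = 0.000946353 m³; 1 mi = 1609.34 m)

0.01500 day → 1296 s
d = v × t = 7.11 × 1296 = 9214.56 m
0.1891 mi/qt → 321578 m/m³
V = d / (distance per unit fuel) = 9214.56 / 321578 = 0.0286542 m³
In bbl: 0.0286542 / 0.158987 = 0.18023 bbl

0.1802 bbl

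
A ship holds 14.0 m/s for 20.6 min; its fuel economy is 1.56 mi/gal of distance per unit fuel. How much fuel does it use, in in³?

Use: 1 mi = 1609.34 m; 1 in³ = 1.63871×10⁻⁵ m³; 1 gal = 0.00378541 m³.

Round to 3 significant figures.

1590 in³

20.6 min → 1236 s
d = v × t = 14 × 1236 = 17304 m
1.56 mi/gal → 663223 m/m³
V = d / (distance per unit fuel) = 17304 / 663223 = 0.0260908 m³
In in³: 0.0260908 / 1.63871×10⁻⁵ = 1592.15 in³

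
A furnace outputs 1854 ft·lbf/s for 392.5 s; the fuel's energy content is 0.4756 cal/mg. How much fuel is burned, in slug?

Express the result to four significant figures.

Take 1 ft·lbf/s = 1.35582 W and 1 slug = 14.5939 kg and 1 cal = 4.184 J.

0.03397 slug

1854 ft·lbf/s → 2513.69 W
E = P × t = 2513.69 × 392.5 = 986623 J
0.4756 cal/mg → 1.98991×10⁶ J/kg
m = E / e_s = 986623 / 1.98991×10⁶ = 0.495813 kg
In slug: 0.495813 / 14.5939 = 0.033974 slug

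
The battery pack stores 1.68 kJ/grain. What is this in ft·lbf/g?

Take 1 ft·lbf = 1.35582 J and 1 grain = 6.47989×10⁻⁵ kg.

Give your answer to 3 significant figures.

1.68 kJ/grain × 1000 J/kJ ÷ 6.47989×10⁻⁵ kg/grain = 2.59264×10⁷ J/kg
2.59264×10⁷ J/kg ÷ 1.35582 J/ft·lbf × 0.001 kg/g = 19122.3 ft·lbf/g

1.91×10⁴ ft·lbf/g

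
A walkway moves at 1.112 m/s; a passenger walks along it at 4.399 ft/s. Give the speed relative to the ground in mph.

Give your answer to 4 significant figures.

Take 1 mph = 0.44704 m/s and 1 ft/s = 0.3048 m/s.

5.487 mph

1.112 m/s (already m/s)
4.399 ft/s × 0.3048 = 1.34082 m/s
Sum: 1.112 + 1.34082 = 2.45282 m/s
In mph: 2.45282 / 0.44704 = 5.4868 mph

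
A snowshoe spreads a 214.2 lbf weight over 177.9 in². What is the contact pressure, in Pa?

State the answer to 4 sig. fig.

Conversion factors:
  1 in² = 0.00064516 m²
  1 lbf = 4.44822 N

8302 Pa

214.2 lbf × 4.44822 → 952.809 N
177.9 in² × 0.00064516 → 0.114774 m²
P = F / A = 952.809 N / 0.114774 m² = 8301.61 Pa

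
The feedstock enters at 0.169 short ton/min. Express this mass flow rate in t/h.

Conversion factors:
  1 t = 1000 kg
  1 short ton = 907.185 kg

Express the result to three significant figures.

9.20 t/h

0.169 short ton/min × 907.185 kg/short ton ÷ 60 s/min = 2.55524 kg/s
2.55524 kg/s ÷ 1000 kg/t × 3600 s/h = 9.19886 t/h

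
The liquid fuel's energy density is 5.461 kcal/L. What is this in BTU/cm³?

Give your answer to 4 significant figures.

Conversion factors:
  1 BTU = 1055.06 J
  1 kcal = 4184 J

0.02166 BTU/cm³

5.461 kcal/L × 4184 J/kcal ÷ 0.001 m³/L = 2.28488×10⁷ J/m³
2.28488×10⁷ J/m³ ÷ 1055.06 J/BTU × 10⁻⁶ m³/cm³ = 0.0216564 BTU/cm³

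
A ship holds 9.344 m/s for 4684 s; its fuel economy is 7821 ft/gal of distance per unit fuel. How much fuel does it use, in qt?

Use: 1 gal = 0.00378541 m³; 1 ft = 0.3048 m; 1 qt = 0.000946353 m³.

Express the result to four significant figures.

73.44 qt

d = v × t = 9.344 × 4684 = 43767.3 m
7821 ft/gal → 629744 m/m³
V = d / (distance per unit fuel) = 43767.3 / 629744 = 0.0695001 m³
In qt: 0.0695001 / 0.000946353 = 73.4399 qt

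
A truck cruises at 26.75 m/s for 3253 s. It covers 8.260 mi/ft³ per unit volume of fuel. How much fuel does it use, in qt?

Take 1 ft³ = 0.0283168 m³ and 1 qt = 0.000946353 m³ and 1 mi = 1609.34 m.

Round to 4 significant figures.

d = v × t = 26.75 × 3253 = 87017.8 m
8.260 mi/ft³ → 469444 m/m³
V = d / (distance per unit fuel) = 87017.8 / 469444 = 0.185364 m³
In qt: 0.185364 / 0.000946353 = 195.872 qt

195.9 qt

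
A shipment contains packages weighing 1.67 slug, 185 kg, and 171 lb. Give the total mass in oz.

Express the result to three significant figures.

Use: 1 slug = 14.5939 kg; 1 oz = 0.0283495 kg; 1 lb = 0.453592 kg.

1.67 slug × 14.5939 = 24.3718 kg
185 kg (already kg)
171 lb × 0.453592 = 77.5642 kg
Sum: 24.3718 + 185 + 77.5642 = 286.936 kg
In oz: 286.936 / 0.0283495 = 10121.4 oz

1.01×10⁴ oz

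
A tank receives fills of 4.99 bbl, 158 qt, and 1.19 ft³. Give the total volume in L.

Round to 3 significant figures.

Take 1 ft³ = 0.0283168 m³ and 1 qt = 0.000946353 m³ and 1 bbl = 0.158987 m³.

977 L

4.99 bbl × 0.158987 → 0.793345 m³
158 qt × 0.000946353 → 0.149524 m³
1.19 ft³ × 0.0283168 → 0.033697 m³
Combined: 0.793345 + 0.149524 + 0.033697 = 0.976566 m³
In L: 0.976566 / 0.001 = 976.566 L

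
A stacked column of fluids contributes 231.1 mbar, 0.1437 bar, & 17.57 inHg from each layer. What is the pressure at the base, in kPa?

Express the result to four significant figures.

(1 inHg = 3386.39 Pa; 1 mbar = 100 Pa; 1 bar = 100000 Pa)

231.1 mbar × 100 → 23110 Pa
0.1437 bar × 100000 → 14370 Pa
17.57 inHg × 3386.39 → 59498.9 Pa
Total: 23110 + 14370 + 59498.9 = 96978.9 Pa
In kPa: 96978.9 / 1000 = 96.9789 kPa

96.98 kPa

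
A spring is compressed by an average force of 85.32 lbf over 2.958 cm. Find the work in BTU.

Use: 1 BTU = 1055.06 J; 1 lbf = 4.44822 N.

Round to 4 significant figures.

0.01064 BTU

85.32 lbf × 4.44822 = 379.522 N
2.958 cm × 0.01 = 0.02958 m
W = F × d = 379.522 N × 0.02958 m = 11.2263 J
11.2263 J ÷ (1055.06 J/BTU) = 0.0106404 BTU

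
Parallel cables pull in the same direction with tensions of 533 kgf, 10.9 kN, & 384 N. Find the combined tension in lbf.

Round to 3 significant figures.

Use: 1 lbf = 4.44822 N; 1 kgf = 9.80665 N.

3710 lbf

533 kgf × 9.80665 = 5226.94 N
10.9 kN × 1000 = 10900 N
384 N (already N)
Combined: 5226.94 + 10900 + 384 = 16510.9 N
In lbf: 16510.9 / 4.44822 = 3711.8 lbf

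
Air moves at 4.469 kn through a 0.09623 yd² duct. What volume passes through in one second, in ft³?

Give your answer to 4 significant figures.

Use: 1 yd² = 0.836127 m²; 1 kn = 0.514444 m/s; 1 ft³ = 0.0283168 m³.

6.533 ft³

4.469 kn × 0.514444 = 2.29905 m/s
0.09623 yd² × 0.836127 = 0.0804605 m²
V = v × A × t = 2.29905 m/s × 0.0804605 m² × 1 s = 0.184983 m³
0.184983 m³ ÷ (0.0283168 m³/ft³) = 6.53262 ft³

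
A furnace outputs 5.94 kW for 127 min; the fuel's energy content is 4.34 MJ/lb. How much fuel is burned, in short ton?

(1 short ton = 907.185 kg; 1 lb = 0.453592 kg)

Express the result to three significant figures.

5.94 kW → 5940 W
127 min → 7620 s
E = P × t = 5940 × 7620 = 4.52628×10⁷ J
4.34 MJ/lb → 9.56807×10⁶ J/kg
m = E / e_s = 4.52628×10⁷ / 9.56807×10⁶ = 4.73061 kg
In short ton: 4.73061 / 907.185 = 0.0052146 short ton

0.00521 short ton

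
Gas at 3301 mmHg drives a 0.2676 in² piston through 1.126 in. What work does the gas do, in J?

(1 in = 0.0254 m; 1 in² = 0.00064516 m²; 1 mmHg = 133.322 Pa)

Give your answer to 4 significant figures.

2.173 J

3301 mmHg → 440096 Pa
0.2676 in² → 1.72645×10⁻⁴ m²
F = P × A = 440096 × 1.72645×10⁻⁴ = 75.9804 N
1.126 in → 0.0286004 m
W = F × d = 75.9804 × 0.0286004 = 2.17307 J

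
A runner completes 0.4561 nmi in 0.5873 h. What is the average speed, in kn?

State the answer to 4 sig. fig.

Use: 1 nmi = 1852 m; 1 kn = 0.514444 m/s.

0.4561 nmi × 1852 = 844.697 m
0.5873 h × 3600 = 2114.28 s
v = d / t = 844.697 m / 2114.28 s = 0.39952 m/s
0.39952 m/s ÷ (0.514444 m/s/kn) = 0.776605 kn

0.7766 kn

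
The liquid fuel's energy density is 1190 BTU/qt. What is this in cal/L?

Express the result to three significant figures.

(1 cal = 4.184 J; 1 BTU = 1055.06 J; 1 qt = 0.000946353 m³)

3.17×10⁵ cal/L

1190 BTU/qt × 1055.06 J/BTU ÷ 0.000946353 m³/qt = 1.32669×10⁹ J/m³
1.32669×10⁹ J/m³ ÷ 4.184 J/cal × 0.001 m³/L = 317087 cal/L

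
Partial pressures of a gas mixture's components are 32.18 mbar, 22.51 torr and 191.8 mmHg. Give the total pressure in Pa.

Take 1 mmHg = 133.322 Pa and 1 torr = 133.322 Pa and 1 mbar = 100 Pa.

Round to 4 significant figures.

3.179×10⁴ Pa

32.18 mbar × 100 → 3218 Pa
22.51 torr × 133.322 → 3001.08 Pa
191.8 mmHg × 133.322 → 25571.2 Pa
Sum: 3218 + 3001.08 + 25571.2 = 31790.3 Pa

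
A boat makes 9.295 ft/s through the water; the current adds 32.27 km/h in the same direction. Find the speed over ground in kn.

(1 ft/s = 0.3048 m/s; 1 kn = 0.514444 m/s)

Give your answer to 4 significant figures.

9.295 ft/s × 0.3048 = 2.83312 m/s
32.27 km/h × (1/3.6) = 8.96389 m/s
Sum: 2.83312 + 8.96389 = 11.797 m/s
In kn: 11.797 / 0.514444 = 22.9316 kn

22.93 kn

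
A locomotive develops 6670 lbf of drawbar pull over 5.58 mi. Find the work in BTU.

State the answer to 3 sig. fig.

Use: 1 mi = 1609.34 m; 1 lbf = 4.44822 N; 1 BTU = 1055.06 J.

2.53×10⁵ BTU

6670 lbf × 4.44822 = 29669.6 N
5.58 mi × 1609.34 = 8980.12 m
W = F × d = 29669.6 N × 8980.12 m = 2.66437×10⁸ J
2.66437×10⁸ J ÷ (1055.06 J/BTU) = 252533 BTU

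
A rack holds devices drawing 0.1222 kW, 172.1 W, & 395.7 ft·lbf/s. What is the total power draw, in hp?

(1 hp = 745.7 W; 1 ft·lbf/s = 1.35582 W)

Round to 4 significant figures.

1.114 hp

0.1222 kW × 1000 → 122.2 W
172.1 W (already W)
395.7 ft·lbf/s × 1.35582 → 536.498 W
Combined: 122.2 + 172.1 + 536.498 = 830.798 W
In hp: 830.798 / 745.7 = 1.11412 hp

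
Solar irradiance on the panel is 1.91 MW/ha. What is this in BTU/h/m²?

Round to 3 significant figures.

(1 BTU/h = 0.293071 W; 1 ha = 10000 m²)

1.91 MW/ha × 1000000 W/MW ÷ 10000 m²/ha = 191 W/m²
191 W/m² ÷ 0.293071 W/BTU/h = 651.719 BTU/h/m²

652 BTU/h/m²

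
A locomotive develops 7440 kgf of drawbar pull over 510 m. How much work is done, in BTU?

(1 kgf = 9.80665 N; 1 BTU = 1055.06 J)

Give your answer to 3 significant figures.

3.53×10⁴ BTU

7440 kgf × 9.80665 → 72961.5 N
W = F × d = 72961.5 N × 510 m = 3.72104×10⁷ J
3.72104×10⁷ J ÷ (1055.06 J/BTU) = 35268.5 BTU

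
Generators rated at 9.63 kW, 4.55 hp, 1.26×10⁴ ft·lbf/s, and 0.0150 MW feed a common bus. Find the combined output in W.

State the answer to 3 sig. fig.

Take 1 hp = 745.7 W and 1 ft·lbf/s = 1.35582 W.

4.51×10⁴ W

9.63 kW × 1000 = 9630 W
4.55 hp × 745.7 = 3392.94 W
1.26×10⁴ ft·lbf/s × 1.35582 = 17083.3 W
0.0150 MW × 1000000 = 15000 W
Sum: 9630 + 3392.94 + 17083.3 + 15000 = 45106.2 W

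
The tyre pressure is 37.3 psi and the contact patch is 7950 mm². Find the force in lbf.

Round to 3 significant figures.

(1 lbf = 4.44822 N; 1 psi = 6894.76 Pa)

460 lbf

37.3 psi × 6894.76 = 257175 Pa
7950 mm² × 10⁻⁶ = 0.00795 m²
F = P × A = 257175 Pa × 0.00795 m² = 2044.54 N
2044.54 N ÷ (4.44822 N/lbf) = 459.631 lbf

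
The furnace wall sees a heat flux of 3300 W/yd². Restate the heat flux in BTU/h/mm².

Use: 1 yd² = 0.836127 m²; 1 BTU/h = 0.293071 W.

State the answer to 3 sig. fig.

3300 W/yd² ÷ 0.836127 m²/yd² = 3946.77 W/m²
3946.77 W/m² ÷ 0.293071 W/BTU/h × 10⁻⁶ m²/mm² = 0.0134669 BTU/h/mm²

0.0135 BTU/h/mm²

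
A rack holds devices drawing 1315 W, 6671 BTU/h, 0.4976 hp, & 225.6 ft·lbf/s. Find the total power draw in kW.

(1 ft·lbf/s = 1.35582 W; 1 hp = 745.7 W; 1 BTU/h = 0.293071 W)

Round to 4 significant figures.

1315 W (already W)
6671 BTU/h × 0.293071 = 1955.08 W
0.4976 hp × 745.7 = 371.06 W
225.6 ft·lbf/s × 1.35582 = 305.873 W
Total: 1315 + 1955.08 + 371.06 + 305.873 = 3947.01 W
In kW: 3947.01 / 1000 = 3.94701 kW

3.947 kW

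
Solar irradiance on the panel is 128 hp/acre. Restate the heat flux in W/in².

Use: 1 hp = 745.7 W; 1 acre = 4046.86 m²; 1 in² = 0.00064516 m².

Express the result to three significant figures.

0.0152 W/in²

128 hp/acre × 745.7 W/hp ÷ 4046.86 m²/acre = 23.5861 W/m²
23.5861 W/m² × 0.00064516 m²/in² = 0.0152168 W/in²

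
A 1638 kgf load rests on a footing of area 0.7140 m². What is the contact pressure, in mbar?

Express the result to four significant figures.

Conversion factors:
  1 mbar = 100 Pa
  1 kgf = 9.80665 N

225.0 mbar

1638 kgf × 9.80665 → 16063.3 N
P = F / A = 16063.3 N / 0.714 m² = 22497.6 Pa
22497.6 Pa ÷ (100 Pa/mbar) = 224.976 mbar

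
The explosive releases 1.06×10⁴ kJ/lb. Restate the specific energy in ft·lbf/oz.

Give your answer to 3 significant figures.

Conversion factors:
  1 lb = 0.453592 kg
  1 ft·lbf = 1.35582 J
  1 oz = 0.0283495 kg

1.06×10⁴ kJ/lb × 1000 J/kJ ÷ 0.453592 kg/lb = 2.3369×10⁷ J/kg
2.3369×10⁷ J/kg ÷ 1.35582 J/ft·lbf × 0.0283495 kg/oz = 488634 ft·lbf/oz

4.89×10⁵ ft·lbf/oz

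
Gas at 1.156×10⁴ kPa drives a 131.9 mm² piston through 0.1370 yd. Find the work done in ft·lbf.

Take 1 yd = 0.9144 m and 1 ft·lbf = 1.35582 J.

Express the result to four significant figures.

140.9 ft·lbf

1.156×10⁴ kPa → 1.156×10⁷ Pa
131.9 mm² → 1.319×10⁻⁴ m²
F = P × A = 1.156×10⁷ × 1.319×10⁻⁴ = 1524.76 N
0.1370 yd → 0.125273 m
W = F × d = 1524.76 × 0.125273 = 191.011 J
In ft·lbf: 191.011 / 1.35582 = 140.882 ft·lbf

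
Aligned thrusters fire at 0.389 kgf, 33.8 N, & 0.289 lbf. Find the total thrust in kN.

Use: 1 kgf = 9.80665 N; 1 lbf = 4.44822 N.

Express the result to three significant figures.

0.389 kgf × 9.80665 → 3.81479 N
33.8 N (already N)
0.289 lbf × 4.44822 → 1.28554 N
Total: 3.81479 + 33.8 + 1.28554 = 38.9003 N
In kN: 38.9003 / 1000 = 0.0389003 kN

0.0389 kN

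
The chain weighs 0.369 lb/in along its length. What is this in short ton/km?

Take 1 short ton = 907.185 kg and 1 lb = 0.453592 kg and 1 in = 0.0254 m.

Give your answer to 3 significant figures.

7.26 short ton/km

0.369 lb/in × 0.453592 kg/lb ÷ 0.0254 m/in = 6.58958 kg/m
6.58958 kg/m ÷ 907.185 kg/short ton × 1000 m/km = 7.26377 short ton/km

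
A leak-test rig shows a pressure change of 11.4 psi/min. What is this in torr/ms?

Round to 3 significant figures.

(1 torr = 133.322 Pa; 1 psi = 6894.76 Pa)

11.4 psi/min × 6894.76 Pa/psi ÷ 60 s/min = 1310 Pa/s
1310 Pa/s ÷ 133.322 Pa/torr × 0.001 s/ms = 0.00982584 torr/ms

0.00983 torr/ms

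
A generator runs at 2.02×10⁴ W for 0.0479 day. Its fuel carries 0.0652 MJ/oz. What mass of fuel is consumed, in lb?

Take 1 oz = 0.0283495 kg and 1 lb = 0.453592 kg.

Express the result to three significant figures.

0.0479 day → 4138.56 s
E = P × t = 20200 × 4138.56 = 8.35989×10⁷ J
0.0652 MJ/oz → 2.29986×10⁶ J/kg
m = E / e_s = 8.35989×10⁷ / 2.29986×10⁶ = 36.3496 kg
In lb: 36.3496 / 0.453592 = 80.1372 lb

80.1 lb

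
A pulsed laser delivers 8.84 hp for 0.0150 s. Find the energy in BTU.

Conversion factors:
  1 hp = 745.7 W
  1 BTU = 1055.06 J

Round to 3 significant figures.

0.0937 BTU

8.84 hp × 745.7 → 6591.99 W
E = P × t = 6591.99 W × 0.015 s = 98.8798 J
98.8798 J ÷ (1055.06 J/BTU) = 0.0937196 BTU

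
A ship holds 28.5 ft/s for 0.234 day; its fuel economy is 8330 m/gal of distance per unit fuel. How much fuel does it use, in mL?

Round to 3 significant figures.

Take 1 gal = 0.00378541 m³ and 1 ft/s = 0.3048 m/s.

7.98×10⁴ mL

28.5 ft/s → 8.6868 m/s
0.234 day → 20217.6 s
d = v × t = 8.6868 × 20217.6 = 175626 m
8330 m/gal → 2.20055×10⁶ m/m³
V = d / (distance per unit fuel) = 175626 / 2.20055×10⁶ = 0.07981 m³
In mL: 0.07981 / 10⁻⁶ = 79810 mL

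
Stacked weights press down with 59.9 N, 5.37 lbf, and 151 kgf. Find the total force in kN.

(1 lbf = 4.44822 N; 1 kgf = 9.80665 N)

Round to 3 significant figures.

59.9 N (already N)
5.37 lbf × 4.44822 → 23.8869 N
151 kgf × 9.80665 → 1480.8 N
Sum: 59.9 + 23.8869 + 1480.8 = 1564.59 N
In kN: 1564.59 / 1000 = 1.56459 kN

1.56 kN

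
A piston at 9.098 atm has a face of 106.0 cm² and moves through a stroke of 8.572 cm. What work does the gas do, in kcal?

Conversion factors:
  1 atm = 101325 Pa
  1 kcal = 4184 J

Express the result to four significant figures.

9.098 atm → 921855 Pa
106.0 cm² → 0.0106 m²
F = P × A = 921855 × 0.0106 = 9771.66 N
8.572 cm → 0.08572 m
W = F × d = 9771.66 × 0.08572 = 837.627 J
In kcal: 837.627 / 4184 = 0.200198 kcal

0.2002 kcal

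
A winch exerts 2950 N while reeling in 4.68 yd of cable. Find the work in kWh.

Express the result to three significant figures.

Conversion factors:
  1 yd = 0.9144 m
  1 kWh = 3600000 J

0.00351 kWh

4.68 yd × 0.9144 → 4.27939 m
W = F × d = 2950 N × 4.27939 m = 12624.2 J
12624.2 J ÷ (3600000 J/kWh) = 0.00350672 kWh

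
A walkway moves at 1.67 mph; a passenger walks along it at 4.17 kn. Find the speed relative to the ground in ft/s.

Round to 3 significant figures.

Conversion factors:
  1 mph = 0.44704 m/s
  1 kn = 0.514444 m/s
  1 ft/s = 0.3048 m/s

9.49 ft/s

1.67 mph × 0.44704 = 0.746557 m/s
4.17 kn × 0.514444 = 2.14523 m/s
Combined: 0.746557 + 2.14523 = 2.89179 m/s
In ft/s: 2.89179 / 0.3048 = 9.4875 ft/s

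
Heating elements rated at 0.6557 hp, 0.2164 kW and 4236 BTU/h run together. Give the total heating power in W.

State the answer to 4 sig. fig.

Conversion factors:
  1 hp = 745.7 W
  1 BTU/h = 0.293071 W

1947 W

0.6557 hp × 745.7 = 488.955 W
0.2164 kW × 1000 = 216.4 W
4236 BTU/h × 0.293071 = 1241.45 W
Combined: 488.955 + 216.4 + 1241.45 = 1946.8 W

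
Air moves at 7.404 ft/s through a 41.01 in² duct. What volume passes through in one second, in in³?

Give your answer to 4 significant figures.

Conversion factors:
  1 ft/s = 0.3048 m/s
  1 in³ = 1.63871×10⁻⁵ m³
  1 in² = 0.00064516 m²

7.404 ft/s × 0.3048 = 2.25674 m/s
41.01 in² × 0.00064516 = 0.026458 m²
V = v × A × t = 2.25674 m/s × 0.026458 m² × 1 s = 0.0597088 m³
0.0597088 m³ ÷ (1.63871×10⁻⁵ m³/in³) = 3643.65 in³

3644 in³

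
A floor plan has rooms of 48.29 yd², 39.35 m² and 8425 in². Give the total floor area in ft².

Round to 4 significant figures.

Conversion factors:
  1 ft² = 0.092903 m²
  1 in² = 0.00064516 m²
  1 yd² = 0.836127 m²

916.7 ft²

48.29 yd² × 0.836127 → 40.3766 m²
39.35 m² (already m²)
8425 in² × 0.00064516 → 5.43547 m²
Total: 40.3766 + 39.35 + 5.43547 = 85.1621 m²
In ft²: 85.1621 / 0.092903 = 916.678 ft²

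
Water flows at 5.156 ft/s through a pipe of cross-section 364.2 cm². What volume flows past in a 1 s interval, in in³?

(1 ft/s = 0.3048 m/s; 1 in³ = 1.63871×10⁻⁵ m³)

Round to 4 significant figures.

3493 in³

5.156 ft/s × 0.3048 = 1.57155 m/s
364.2 cm² × 0.0001 = 0.03642 m²
V = v × A × t = 1.57155 m/s × 0.03642 m² × 1 s = 0.0572359 m³
0.0572359 m³ ÷ (1.63871×10⁻⁵ m³/in³) = 3492.74 in³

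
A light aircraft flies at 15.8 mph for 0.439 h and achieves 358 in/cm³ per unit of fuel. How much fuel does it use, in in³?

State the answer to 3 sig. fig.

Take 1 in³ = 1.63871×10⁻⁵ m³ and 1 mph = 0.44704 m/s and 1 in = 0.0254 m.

74.9 in³

15.8 mph → 7.06323 m/s
0.439 h → 1580.4 s
d = v × t = 7.06323 × 1580.4 = 11162.7 m
358 in/cm³ → 9.0932×10⁶ m/m³
V = d / (distance per unit fuel) = 11162.7 / 9.0932×10⁶ = 0.00122759 m³
In in³: 0.00122759 / 1.63871×10⁻⁵ = 74.912 in³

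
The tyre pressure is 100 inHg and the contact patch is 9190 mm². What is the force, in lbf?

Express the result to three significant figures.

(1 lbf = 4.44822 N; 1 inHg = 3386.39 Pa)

700 lbf

100 inHg × 3386.39 = 338639 Pa
9190 mm² × 10⁻⁶ = 0.00919 m²
F = P × A = 338639 Pa × 0.00919 m² = 3112.09 N
3112.09 N ÷ (4.44822 N/lbf) = 699.626 lbf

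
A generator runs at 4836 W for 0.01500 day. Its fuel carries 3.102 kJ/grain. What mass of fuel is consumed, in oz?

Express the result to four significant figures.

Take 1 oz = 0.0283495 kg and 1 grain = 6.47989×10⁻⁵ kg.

4.618 oz

0.01500 day → 1296 s
E = P × t = 4836 × 1296 = 6.26746×10⁶ J
3.102 kJ/grain → 4.78712×10⁷ J/kg
m = E / e_s = 6.26746×10⁶ / 4.78712×10⁷ = 0.130923 kg
In oz: 0.130923 / 0.0283495 = 4.61818 oz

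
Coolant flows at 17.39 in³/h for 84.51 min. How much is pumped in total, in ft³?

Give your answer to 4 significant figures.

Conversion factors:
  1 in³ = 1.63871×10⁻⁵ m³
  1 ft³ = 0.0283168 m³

17.39 in³/h → 7.91588×10⁻⁸ m³/s
84.51 min → 5070.6 s
V = Q × t = 7.91588×10⁻⁸ × 5070.6 = 4.01383×10⁻⁴ m³
In ft³: 4.01383×10⁻⁴ / 0.0283168 = 0.0141747 ft³

0.01417 ft³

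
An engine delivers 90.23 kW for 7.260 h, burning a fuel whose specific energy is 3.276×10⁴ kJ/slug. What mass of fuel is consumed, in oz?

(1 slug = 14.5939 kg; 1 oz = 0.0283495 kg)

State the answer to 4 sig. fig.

90.23 kW → 90230 W
7.260 h → 26136 s
E = P × t = 90230 × 26136 = 2.35825×10⁹ J
3.276×10⁴ kJ/slug → 2.24477×10⁶ J/kg
m = E / e_s = 2.35825×10⁹ / 2.24477×10⁶ = 1050.55 kg
In oz: 1050.55 / 0.0283495 = 37057.1 oz

3.706×10⁴ oz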